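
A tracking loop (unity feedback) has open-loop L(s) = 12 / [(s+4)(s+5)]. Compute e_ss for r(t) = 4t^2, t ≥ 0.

No free integrators in L(s): this is a type 0 system.
For a type-0 system K_a = 0, so e_ss to a parabolic input is unbounded.

infinity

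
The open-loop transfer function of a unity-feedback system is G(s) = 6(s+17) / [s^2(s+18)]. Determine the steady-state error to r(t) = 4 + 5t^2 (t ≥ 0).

Two free integrators in G(s): this is a type 2 system. By superposition:
  • 4: tracked with zero error.
  • 5t^2: e_ss = 10/K_a with K_a=17/3 → 30/17.
Total e_ss = 30/17.

30/17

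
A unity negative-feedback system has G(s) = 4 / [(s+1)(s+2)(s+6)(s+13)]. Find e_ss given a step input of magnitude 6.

5.85

System type = 0 (no poles at s=0).
K_p = lim_{s→0} G(s) = 4 / (1·2·6·13) = 1/39.
e_ss = 6/(1 + K_p) = 6/(40/39) = 5.85.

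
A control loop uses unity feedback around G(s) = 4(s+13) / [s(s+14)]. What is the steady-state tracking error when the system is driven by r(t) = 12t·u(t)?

One free integrator in G(s): this is a type 1 system.
K_v = lim_{s→0} s·G(s) = 4·13 / (14) = 26/7.
e_ss = 12/K_v = 12/(26/7) = 42/13.

42/13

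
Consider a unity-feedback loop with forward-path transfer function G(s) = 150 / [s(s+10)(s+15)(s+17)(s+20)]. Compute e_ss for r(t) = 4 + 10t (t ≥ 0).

System type = 1 (one pole at s=0). Taking each input component in turn:
  • 4: tracked with zero error.
  • 10t: e_ss = 10/K_v with K_v=1/340 → 3400.
Total e_ss = 3400.

3400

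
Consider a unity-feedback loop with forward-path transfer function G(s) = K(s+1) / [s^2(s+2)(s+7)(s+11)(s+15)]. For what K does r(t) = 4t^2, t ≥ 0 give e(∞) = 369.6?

The open loop has two poles at the origin → type 2 system.
K_a = lim_{s→0} s^2·G(s) = K·1 / (2·7·11·15) = (1/2310)·K.
e_ss = 8/K_a = 369.6 ⇒ K_a = 5/231 ⇒ K = (5/231)/(1/2310) = 50.

50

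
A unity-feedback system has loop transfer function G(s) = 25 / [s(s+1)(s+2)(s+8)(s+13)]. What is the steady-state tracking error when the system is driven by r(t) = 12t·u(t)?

G(s) has one factor of s in the denominator, so the system is type 1.
K_v = lim_{s→0} s·G(s) = 25 / (1·2·8·13) = 25/208.
e_ss = 12/K_v = 12/(25/208) = 99.84.

99.84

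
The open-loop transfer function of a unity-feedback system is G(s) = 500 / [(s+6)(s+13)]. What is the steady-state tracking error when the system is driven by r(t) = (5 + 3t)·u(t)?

infinity

No free integrators in G(s): this is a type 0 system. By superposition:
  • 5: e_ss = 5/(1+K_p) with K_p=250/39 → 195/289.
  • 3t: a type-0 system cannot track it, e_ss → ∞.
The unbounded component dominates.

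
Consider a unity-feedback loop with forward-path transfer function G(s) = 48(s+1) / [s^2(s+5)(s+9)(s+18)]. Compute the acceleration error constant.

System type = 2 (two poles at s=0).
K_a = lim_{s→0} s^2·G(s) = 48·1 / (5·9·18) = 8/135.

8/135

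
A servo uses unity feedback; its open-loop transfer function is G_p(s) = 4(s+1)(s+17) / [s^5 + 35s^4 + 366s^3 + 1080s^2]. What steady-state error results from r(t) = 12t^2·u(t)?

6480/17

Factoring s^2 from the denominator leaves a polynomial with constant term 1080, so the system is type 2.
K_a = lim_{s→0} s^2·G_p(s) = 4·1·17 / 1080 = 17/270.
r(t) = 12t^2 gives R(s) = 24/s^3.
e_ss = 24/K_a = 24/(17/270) = 6480/17.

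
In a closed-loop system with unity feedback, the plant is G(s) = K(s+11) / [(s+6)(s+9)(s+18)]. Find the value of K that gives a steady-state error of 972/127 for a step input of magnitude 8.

4

G(s) has no factors of s in the denominator, so the system is type 0.
K_p = lim_{s→0} G(s) = K·11 / (6·9·18) = (11/972)·K.
e_ss = 8/(1 + K_p) = 972/127 ⇒ 1 + (11/972)·K = 254/243 ⇒ K = 4.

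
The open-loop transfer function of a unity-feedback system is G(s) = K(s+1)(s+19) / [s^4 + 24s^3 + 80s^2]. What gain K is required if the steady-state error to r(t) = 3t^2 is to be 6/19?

The denominator has no term below 80s^2 — 2 poles at s=0, type 2.
K_a = lim_{s→0} s^2·G(s) = K·1·19 / 80 = 0.2375·K.
e_ss = 6/K_a = 6/19 ⇒ K_a = 19 ⇒ K = 19/0.2375 = 80.

80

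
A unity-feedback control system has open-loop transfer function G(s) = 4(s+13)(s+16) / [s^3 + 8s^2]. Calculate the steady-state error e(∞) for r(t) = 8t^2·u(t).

Factoring s^2 from the denominator leaves a polynomial with constant term 8, so the system is type 2.
K_a = lim_{s→0} s^2·G(s) = 4·13·16 / 8 = 104.
r(t) = 8t^2 gives R(s) = 16/s^3.
e_ss = 16/K_a = 16/104 = 2/13.

2/13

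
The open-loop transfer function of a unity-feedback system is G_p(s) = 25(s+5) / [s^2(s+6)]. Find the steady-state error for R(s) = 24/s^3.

1.152

Two free integrators in G_p(s): this is a type 2 system.
K_a = lim_{s→0} s^2·G_p(s) = 25·5 / (6) = 125/6.
r(t) = 12t^2 gives R(s) = 24/s^3.
e_ss = 24/K_a = 24/(125/6) = 1.152.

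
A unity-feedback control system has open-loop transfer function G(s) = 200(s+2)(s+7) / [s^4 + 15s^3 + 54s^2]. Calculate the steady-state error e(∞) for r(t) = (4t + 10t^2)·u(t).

27/70

Factoring s^2 from the denominator leaves a polynomial with constant term 54, so the system is type 2. Treating each term separately:
  • 4t: tracked with zero error.
  • 10t^2: e_ss = 20/K_a with K_a=1400/27 → 27/70.
Total e_ss = 27/70.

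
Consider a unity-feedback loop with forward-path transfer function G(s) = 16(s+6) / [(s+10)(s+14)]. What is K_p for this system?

24/35

System type = 0 (no poles at s=0).
K_p = lim_{s→0} G(s) = 16·6 / (10·14) = 24/35.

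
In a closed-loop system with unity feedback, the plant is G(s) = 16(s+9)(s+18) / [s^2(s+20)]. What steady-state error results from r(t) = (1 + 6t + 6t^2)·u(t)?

5/54

Two free integrators in G(s): this is a type 2 system. By superposition:
  • 1: tracked with zero error.
  • 6t: tracked with zero error.
  • 6t^2: e_ss = 12/K_a with K_a=129.6 → 5/54.
Total e_ss = 5/54.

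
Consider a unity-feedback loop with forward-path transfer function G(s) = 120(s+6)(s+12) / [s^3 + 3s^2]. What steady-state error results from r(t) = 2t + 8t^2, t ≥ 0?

The denominator has no term below 3s^2 — 2 poles at s=0, type 2. Treating each term separately:
  • 2t: tracked with zero error.
  • 8t^2: e_ss = 16/K_a with K_a=2880 → 1/180.
Total e_ss = 1/180.

1/180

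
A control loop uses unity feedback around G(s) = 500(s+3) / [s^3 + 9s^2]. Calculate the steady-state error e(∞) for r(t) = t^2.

0.012

Lowest-order denominator term is 9s^2, so the open loop has 2 poles at the origin → type 2 system.
K_a = lim_{s→0} s^2·G(s) = 500·3 / 9 = 500/3.
r(t) = t^2 gives R(s) = 2/s^3.
e_ss = 2/K_a = 2/(500/3) = 0.012.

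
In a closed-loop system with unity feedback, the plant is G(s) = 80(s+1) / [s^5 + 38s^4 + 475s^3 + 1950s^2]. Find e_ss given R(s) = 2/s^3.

Lowest-order denominator term is 1950s^2, so the open loop has 2 poles at the origin → type 2 system.
K_a = lim_{s→0} s^2·G(s) = 80·1 / 1950 = 8/195.
r(t) = t^2 gives R(s) = 2/s^3.
e_ss = 2/K_a = 2/(8/195) = 48.75.

48.75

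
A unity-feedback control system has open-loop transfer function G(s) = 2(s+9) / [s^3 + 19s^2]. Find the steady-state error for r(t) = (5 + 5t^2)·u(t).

95/9

The denominator has no term below 19s^2 — 2 poles at s=0, type 2. By superposition:
  • 5: tracked with zero error.
  • 5t^2: e_ss = 10/K_a with K_a=18/19 → 95/9.
Total e_ss = 95/9.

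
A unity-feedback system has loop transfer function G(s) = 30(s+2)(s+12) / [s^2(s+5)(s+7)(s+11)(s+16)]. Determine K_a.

9/77

G(s) has two factors of s in the denominator, so the system is type 2.
K_a = lim_{s→0} s^2·G(s) = 30·2·12 / (5·7·11·16) = 9/77.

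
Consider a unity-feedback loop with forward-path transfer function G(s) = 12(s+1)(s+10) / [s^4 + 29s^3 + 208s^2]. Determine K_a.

15/26

Factoring s^2 from the denominator leaves a polynomial with constant term 208, so the system is type 2.
K_a = lim_{s→0} s^2·G(s) = 12·1·10 / 208 = 15/26.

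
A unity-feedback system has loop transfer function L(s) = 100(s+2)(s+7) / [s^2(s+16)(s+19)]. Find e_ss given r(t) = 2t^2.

152/175

The open loop has two poles at the origin → type 2 system.
K_a = lim_{s→0} s^2·L(s) = 100·2·7 / (16·19) = 175/38.
r(t) = 2t^2 gives R(s) = 4/s^3.
e_ss = 4/K_a = 4/(175/38) = 152/175.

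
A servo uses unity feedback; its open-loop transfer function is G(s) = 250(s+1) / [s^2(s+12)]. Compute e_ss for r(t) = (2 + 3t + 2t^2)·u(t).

System type = 2 (two poles at s=0). By superposition:
  • 2: tracked with zero error.
  • 3t: tracked with zero error.
  • 2t^2: e_ss = 4/K_a with K_a=125/6 → 0.192.
Total e_ss = 0.192.

0.192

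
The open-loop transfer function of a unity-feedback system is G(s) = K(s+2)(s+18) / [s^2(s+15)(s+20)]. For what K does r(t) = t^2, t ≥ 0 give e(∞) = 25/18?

12

G(s) has two factors of s in the denominator, so the system is type 2.
K_a = lim_{s→0} s^2·G(s) = K·2·18 / (15·20) = 0.12·K.
e_ss = 2/K_a = 25/18 ⇒ K_a = 1.44 ⇒ K = 1.44/0.12 = 12.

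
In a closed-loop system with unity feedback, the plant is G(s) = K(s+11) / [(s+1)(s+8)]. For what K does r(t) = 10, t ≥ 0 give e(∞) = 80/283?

G(s) has no factors of s in the denominator, so the system is type 0.
K_p = lim_{s→0} G(s) = K·11 / (1·8) = 1.375·K.
e_ss = 10/(1 + K_p) = 80/283 ⇒ 1 + 1.375·K = 35.375 ⇒ K = 25.

25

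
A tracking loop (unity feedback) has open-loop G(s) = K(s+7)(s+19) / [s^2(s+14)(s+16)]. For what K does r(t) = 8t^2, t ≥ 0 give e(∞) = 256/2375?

The open loop has two poles at the origin → type 2 system.
K_a = lim_{s→0} s^2·G(s) = K·7·19 / (14·16) = (19/32)·K.
e_ss = 16/K_a = 256/2375 ⇒ K_a = 148.4375 ⇒ K = 148.4375/(19/32) = 250.

250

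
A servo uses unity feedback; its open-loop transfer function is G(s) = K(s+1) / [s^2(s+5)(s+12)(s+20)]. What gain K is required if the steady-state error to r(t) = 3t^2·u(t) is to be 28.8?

250

G(s) has two factors of s in the denominator, so the system is type 2.
K_a = lim_{s→0} s^2·G(s) = K·1 / (5·12·20) = (1/1200)·K.
e_ss = 6/K_a = 28.8 ⇒ K_a = 5/24 ⇒ K = (5/24)/(1/1200) = 250.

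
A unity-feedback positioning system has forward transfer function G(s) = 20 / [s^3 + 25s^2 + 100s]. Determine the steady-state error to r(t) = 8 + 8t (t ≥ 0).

The denominator has no term below 100s — 1 pole at s=0, type 1. Treating each term separately:
  • 8: tracked with zero error.
  • 8t: e_ss = 8/K_v with K_v=0.2 → 40.
Total e_ss = 40.

40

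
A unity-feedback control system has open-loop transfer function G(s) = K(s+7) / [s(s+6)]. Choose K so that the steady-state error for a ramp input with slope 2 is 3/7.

System type = 1 (one pole at s=0).
K_v = lim_{s→0} s·G(s) = K·7 / (6) = (7/6)·K.
e_ss = 2/K_v = 3/7 ⇒ K_v = 14/3 ⇒ K = (14/3)/(7/6) = 4.

4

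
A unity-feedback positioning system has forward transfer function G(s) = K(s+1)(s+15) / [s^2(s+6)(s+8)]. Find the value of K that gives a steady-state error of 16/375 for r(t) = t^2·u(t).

System type = 2 (two poles at s=0).
K_a = lim_{s→0} s^2·G(s) = K·1·15 / (6·8) = 0.3125·K.
e_ss = 2/K_a = 16/375 ⇒ K_a = 46.875 ⇒ K = 46.875/0.3125 = 150.

150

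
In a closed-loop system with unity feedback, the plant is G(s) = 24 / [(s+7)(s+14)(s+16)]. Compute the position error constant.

G(s) has no factors of s in the denominator, so the system is type 0.
K_p = lim_{s→0} G(s) = 24 / (7·14·16) = 3/196.

3/196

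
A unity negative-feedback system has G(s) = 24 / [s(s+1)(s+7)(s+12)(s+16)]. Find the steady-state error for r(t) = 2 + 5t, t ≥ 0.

One free integrator in G(s): this is a type 1 system. Taking each input component in turn:
  • 2: tracked with zero error.
  • 5t: e_ss = 5/K_v with K_v=1/56 → 280.
Total e_ss = 280.

280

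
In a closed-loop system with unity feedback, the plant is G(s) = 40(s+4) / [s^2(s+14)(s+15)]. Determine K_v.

infinity

K_v = lim_{s→0} s·G(s); with 2 poles at the origin the limit diverges, so K_v = ∞.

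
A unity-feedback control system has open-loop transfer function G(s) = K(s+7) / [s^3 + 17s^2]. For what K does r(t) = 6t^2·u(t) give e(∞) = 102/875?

Factoring s^2 from the denominator leaves a polynomial with constant term 17, so the system is type 2.
K_a = lim_{s→0} s^2·G(s) = K·7 / 17 = (7/17)·K.
e_ss = 12/K_a = 102/875 ⇒ K_a = 1750/17 ⇒ K = (1750/17)/(7/17) = 250.

250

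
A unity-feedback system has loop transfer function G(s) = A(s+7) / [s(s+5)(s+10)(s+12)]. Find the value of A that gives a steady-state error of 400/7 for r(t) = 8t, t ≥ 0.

12

System type = 1 (one pole at s=0).
K_v = lim_{s→0} s·G(s) = A·7 / (5·10·12) = (7/600)·A.
e_ss = 8/K_v = 400/7 ⇒ K_v = 0.14 ⇒ A = 0.14/(7/600) = 12.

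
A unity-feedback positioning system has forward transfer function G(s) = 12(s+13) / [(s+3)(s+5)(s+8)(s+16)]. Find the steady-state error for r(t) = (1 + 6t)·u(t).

G(s) has no factors of s in the denominator, so the system is type 0. By superposition:
  • 1: e_ss = 1/(1+K_p) with K_p=13/160 → 160/173.
  • 6t: a type-0 system cannot track it, e_ss → ∞.
The unbounded component dominates.

infinity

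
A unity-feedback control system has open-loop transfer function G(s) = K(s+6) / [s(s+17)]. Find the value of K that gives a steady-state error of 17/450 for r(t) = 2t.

150

One free integrator in G(s): this is a type 1 system.
K_v = lim_{s→0} s·G(s) = K·6 / (17) = (6/17)·K.
e_ss = 2/K_v = 17/450 ⇒ K_v = 900/17 ⇒ K = (900/17)/(6/17) = 150.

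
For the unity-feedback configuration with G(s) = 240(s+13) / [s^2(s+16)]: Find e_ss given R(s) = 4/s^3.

4/195

Two free integrators in G(s): this is a type 2 system.
K_a = lim_{s→0} s^2·G(s) = 240·13 / (16) = 195.
r(t) = 2t^2 gives R(s) = 4/s^3.
e_ss = 4/K_a = 4/195.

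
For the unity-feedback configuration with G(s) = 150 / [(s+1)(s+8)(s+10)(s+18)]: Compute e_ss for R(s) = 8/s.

384/53

No free integrators in G(s): this is a type 0 system.
K_p = lim_{s→0} G(s) = 150 / (1·8·10·18) = 5/48.
e_ss = 8/(1 + K_p) = 8/(53/48) = 384/53.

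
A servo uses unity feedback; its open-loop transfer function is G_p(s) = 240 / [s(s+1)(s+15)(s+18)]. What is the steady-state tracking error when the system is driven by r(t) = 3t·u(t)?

3.375

G_p(s) has one factor of s in the denominator, so the system is type 1.
K_v = lim_{s→0} s·G_p(s) = 240 / (1·15·18) = 8/9.
e_ss = 3/K_v = 3/(8/9) = 3.375.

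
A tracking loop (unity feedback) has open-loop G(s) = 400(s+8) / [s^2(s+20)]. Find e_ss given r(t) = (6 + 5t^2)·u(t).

G(s) has two factors of s in the denominator, so the system is type 2. By superposition:
  • 6: tracked with zero error.
  • 5t^2: e_ss = 10/K_a with K_a=160 → 0.0625.
Total e_ss = 0.0625.

0.0625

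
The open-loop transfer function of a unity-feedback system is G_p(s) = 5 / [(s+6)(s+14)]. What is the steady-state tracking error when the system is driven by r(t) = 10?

840/89

No free integrators in G_p(s): this is a type 0 system.
K_p = lim_{s→0} G_p(s) = 5 / (6·14) = 5/84.
e_ss = 10/(1 + K_p) = 10/(89/84) = 840/89.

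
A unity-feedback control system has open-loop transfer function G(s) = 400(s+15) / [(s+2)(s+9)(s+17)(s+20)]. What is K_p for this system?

G(s) has no factors of s in the denominator, so the system is type 0.
K_p = lim_{s→0} G(s) = 400·15 / (2·9·17·20) = 50/51.

50/51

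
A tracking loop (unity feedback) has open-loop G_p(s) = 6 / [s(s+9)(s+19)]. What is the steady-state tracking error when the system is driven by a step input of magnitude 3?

System type = 1 (one pole at s=0).
K_p = ∞ for a type-1 system; e_ss to a step is zero.

0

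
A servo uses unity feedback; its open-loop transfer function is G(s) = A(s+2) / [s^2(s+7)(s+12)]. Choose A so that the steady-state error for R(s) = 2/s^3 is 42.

Two free integrators in G(s): this is a type 2 system.
K_a = lim_{s→0} s^2·G(s) = A·2 / (7·12) = (1/42)·A.
e_ss = 2/K_a = 42 ⇒ K_a = 1/21 ⇒ A = (1/21)/(1/42) = 2.

2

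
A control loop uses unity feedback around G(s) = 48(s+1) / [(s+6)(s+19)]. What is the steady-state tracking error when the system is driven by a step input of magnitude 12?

76/9

No free integrators in G(s): this is a type 0 system.
K_p = lim_{s→0} G(s) = 48·1 / (6·19) = 8/19.
e_ss = 12/(1 + K_p) = 12/(27/19) = 76/9.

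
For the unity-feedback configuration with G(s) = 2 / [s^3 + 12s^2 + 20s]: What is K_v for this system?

0.1

Lowest-order denominator term is 20s, so the open loop has 1 pole at the origin → type 1 system.
K_v = lim_{s→0} s·G(s) = 2 / 20 = 0.1.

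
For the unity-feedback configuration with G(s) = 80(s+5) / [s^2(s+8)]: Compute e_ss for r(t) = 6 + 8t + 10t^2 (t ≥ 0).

0.4

The open loop has two poles at the origin → type 2 system. Treating each term separately:
  • 6: tracked with zero error.
  • 8t: tracked with zero error.
  • 10t^2: e_ss = 20/K_a with K_a=50 → 0.4.
Total e_ss = 0.4.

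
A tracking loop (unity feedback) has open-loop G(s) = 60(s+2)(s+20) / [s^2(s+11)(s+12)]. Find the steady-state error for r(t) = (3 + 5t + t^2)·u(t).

0.11

Two free integrators in G(s): this is a type 2 system. Treating each term separately:
  • 3: tracked with zero error.
  • 5t: tracked with zero error.
  • t^2: e_ss = 2/K_a with K_a=200/11 → 0.11.
Total e_ss = 0.11.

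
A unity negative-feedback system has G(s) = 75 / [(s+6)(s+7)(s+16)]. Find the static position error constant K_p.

25/224

System type = 0 (no poles at s=0).
K_p = lim_{s→0} G(s) = 75 / (6·7·16) = 25/224.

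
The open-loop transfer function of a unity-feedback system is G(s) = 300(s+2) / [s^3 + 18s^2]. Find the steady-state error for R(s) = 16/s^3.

Factoring s^2 from the denominator leaves a polynomial with constant term 18, so the system is type 2.
K_a = lim_{s→0} s^2·G(s) = 300·2 / 18 = 100/3.
r(t) = 8t^2 gives R(s) = 16/s^3.
e_ss = 16/K_a = 16/(100/3) = 0.48.

0.48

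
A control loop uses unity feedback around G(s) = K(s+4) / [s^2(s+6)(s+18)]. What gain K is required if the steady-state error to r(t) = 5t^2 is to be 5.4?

50

The open loop has two poles at the origin → type 2 system.
K_a = lim_{s→0} s^2·G(s) = K·4 / (6·18) = (1/27)·K.
e_ss = 10/K_a = 5.4 ⇒ K_a = 50/27 ⇒ K = (50/27)/(1/27) = 50.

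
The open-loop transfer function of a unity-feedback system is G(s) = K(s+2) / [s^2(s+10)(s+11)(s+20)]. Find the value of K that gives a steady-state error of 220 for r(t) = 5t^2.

Two free integrators in G(s): this is a type 2 system.
K_a = lim_{s→0} s^2·G(s) = K·2 / (10·11·20) = (1/1100)·K.
e_ss = 10/K_a = 220 ⇒ K_a = 1/22 ⇒ K = (1/22)/(1/1100) = 50.

50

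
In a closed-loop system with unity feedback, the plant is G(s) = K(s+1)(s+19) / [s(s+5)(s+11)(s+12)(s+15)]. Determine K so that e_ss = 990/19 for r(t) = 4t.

G(s) has one factor of s in the denominator, so the system is type 1.
K_v = lim_{s→0} s·G(s) = K·1·19 / (5·11·12·15) = (19/9900)·K.
e_ss = 4/K_v = 990/19 ⇒ K_v = 38/495 ⇒ K = (38/495)/(19/9900) = 40.

40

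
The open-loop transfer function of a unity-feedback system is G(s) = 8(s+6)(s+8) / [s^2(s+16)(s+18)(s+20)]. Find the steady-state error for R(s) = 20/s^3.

300

G(s) has two factors of s in the denominator, so the system is type 2.
K_a = lim_{s→0} s^2·G(s) = 8·6·8 / (16·18·20) = 1/15.
r(t) = 10t^2 gives R(s) = 20/s^3.
e_ss = 20/K_a = 20/(1/15) = 300.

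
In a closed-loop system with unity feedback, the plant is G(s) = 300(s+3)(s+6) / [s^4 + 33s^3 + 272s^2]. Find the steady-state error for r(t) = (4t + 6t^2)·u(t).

Factoring s^2 from the denominator leaves a polynomial with constant term 272, so the system is type 2. Treating each term separately:
  • 4t: tracked with zero error.
  • 6t^2: e_ss = 12/K_a with K_a=675/34 → 136/225.
Total e_ss = 136/225.

136/225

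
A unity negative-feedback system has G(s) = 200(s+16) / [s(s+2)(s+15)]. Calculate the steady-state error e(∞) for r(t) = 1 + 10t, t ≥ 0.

3/32

System type = 1 (one pole at s=0). Treating each term separately:
  • 1: tracked with zero error.
  • 10t: e_ss = 10/K_v with K_v=320/3 → 3/32.
Total e_ss = 3/32.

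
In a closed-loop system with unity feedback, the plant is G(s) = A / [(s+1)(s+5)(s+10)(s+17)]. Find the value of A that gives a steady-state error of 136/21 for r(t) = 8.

G(s) has no factors of s in the denominator, so the system is type 0.
K_p = lim_{s→0} G(s) = A / (1·5·10·17) = (1/850)·A.
e_ss = 8/(1 + K_p) = 136/21 ⇒ 1 + (1/850)·A = 21/17 ⇒ A = 200.

200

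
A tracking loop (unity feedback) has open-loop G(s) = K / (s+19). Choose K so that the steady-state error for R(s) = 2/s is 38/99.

80

No free integrators in G(s): this is a type 0 system.
K_p = lim_{s→0} G(s) = K / (19) = (1/19)·K.
e_ss = 2/(1 + K_p) = 38/99 ⇒ 1 + (1/19)·K = 99/19 ⇒ K = 80.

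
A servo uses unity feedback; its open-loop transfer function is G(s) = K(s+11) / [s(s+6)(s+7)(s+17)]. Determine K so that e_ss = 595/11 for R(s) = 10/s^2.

12

The open loop has one pole at the origin → type 1 system.
K_v = lim_{s→0} s·G(s) = K·11 / (6·7·17) = (11/714)·K.
e_ss = 10/K_v = 595/11 ⇒ K_v = 22/119 ⇒ K = (22/119)/(11/714) = 12.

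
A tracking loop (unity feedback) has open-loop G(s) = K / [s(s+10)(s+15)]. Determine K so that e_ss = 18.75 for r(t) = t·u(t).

8

System type = 1 (one pole at s=0).
K_v = lim_{s→0} s·G(s) = K / (10·15) = (1/150)·K.
e_ss = 1/K_v = 18.75 ⇒ K_v = 4/75 ⇒ K = (4/75)/(1/150) = 8.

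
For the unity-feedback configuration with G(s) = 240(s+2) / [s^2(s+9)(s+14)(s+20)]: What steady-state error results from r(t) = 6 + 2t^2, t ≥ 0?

21

G(s) has two factors of s in the denominator, so the system is type 2. Treating each term separately:
  • 6: tracked with zero error.
  • 2t^2: e_ss = 4/K_a with K_a=4/21 → 21.
Total e_ss = 21.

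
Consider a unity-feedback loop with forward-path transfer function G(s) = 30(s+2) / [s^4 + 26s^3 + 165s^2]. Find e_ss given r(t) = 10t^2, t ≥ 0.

55

The denominator has no term below 165s^2 — 2 poles at s=0, type 2.
K_a = lim_{s→0} s^2·G(s) = 30·2 / 165 = 4/11.
r(t) = 10t^2 gives R(s) = 20/s^3.
e_ss = 20/K_a = 20/(4/11) = 55.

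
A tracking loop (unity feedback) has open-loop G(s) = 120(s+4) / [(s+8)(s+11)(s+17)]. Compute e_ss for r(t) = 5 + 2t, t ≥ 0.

infinity

No free integrators in G(s): this is a type 0 system. Treating each term separately:
  • 5: e_ss = 5/(1+K_p) with K_p=60/187 → 935/247.
  • 2t: a type-0 system cannot track it, e_ss → ∞.
The unbounded component dominates.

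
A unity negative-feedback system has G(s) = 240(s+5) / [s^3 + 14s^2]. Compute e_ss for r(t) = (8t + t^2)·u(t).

Factoring s^2 from the denominator leaves a polynomial with constant term 14, so the system is type 2. Treating each term separately:
  • 8t: tracked with zero error.
  • t^2: e_ss = 2/K_a with K_a=600/7 → 7/300.
Total e_ss = 7/300.

7/300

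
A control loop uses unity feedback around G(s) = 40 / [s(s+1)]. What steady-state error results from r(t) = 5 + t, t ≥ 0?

0.025

G(s) has one factor of s in the denominator, so the system is type 1. Treating each term separately:
  • 5: tracked with zero error.
  • t: e_ss = 1/K_v with K_v=40 → 0.025.
Total e_ss = 0.025.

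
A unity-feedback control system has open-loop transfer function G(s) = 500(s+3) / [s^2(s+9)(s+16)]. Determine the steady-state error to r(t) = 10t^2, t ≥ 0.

1.92

System type = 2 (two poles at s=0).
K_a = lim_{s→0} s^2·G(s) = 500·3 / (9·16) = 125/12.
r(t) = 10t^2 gives R(s) = 20/s^3.
e_ss = 20/K_a = 20/(125/12) = 1.92.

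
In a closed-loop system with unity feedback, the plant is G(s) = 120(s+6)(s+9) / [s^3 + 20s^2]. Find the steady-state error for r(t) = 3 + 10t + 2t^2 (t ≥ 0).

Factoring s^2 from the denominator leaves a polynomial with constant term 20, so the system is type 2. Treating each term separately:
  • 3: tracked with zero error.
  • 10t: tracked with zero error.
  • 2t^2: e_ss = 4/K_a with K_a=324 → 1/81.
Total e_ss = 1/81.

1/81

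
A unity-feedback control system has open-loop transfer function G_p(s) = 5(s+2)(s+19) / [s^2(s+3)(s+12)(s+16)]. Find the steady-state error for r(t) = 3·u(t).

0

The open loop has two poles at the origin → type 2 system.
K_p = ∞ for a type-2 system; e_ss to a step is zero.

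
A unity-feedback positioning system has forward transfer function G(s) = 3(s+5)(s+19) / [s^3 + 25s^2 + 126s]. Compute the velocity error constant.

95/42

Factoring s from the denominator leaves a polynomial with constant term 126, so the system is type 1.
K_v = lim_{s→0} s·G(s) = 3·5·19 / 126 = 95/42.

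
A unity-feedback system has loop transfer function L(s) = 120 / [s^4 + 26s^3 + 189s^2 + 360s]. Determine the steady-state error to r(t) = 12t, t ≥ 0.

36

The denominator has no term below 360s — 1 pole at s=0, type 1.
K_v = lim_{s→0} s·L(s) = 120 / 360 = 1/3.
e_ss = 12/K_v = 12/(1/3) = 36.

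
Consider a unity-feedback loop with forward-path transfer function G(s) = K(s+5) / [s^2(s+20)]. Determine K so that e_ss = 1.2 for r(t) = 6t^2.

40

System type = 2 (two poles at s=0).
K_a = lim_{s→0} s^2·G(s) = K·5 / (20) = 0.25·K.
e_ss = 12/K_a = 1.2 ⇒ K_a = 10 ⇒ K = 10/0.25 = 40.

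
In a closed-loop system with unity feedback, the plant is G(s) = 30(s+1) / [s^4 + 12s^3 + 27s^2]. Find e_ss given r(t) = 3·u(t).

The denominator has no term below 27s^2 — 2 poles at s=0, type 2.
A type-2 system has K_p = ∞, so it tracks a step input with zero steady-state error.

0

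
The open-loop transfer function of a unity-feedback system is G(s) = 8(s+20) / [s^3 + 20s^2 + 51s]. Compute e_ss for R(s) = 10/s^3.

infinity

The denominator has no term below 51s — 1 pole at s=0, type 1.
For a type-1 system K_a = 0, so e_ss to a parabolic input is unbounded.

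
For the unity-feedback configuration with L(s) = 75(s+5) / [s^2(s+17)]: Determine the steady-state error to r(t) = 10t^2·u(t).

Two free integrators in L(s): this is a type 2 system.
K_a = lim_{s→0} s^2·L(s) = 75·5 / (17) = 375/17.
r(t) = 10t^2 gives R(s) = 20/s^3.
e_ss = 20/K_a = 20/(375/17) = 68/75.

68/75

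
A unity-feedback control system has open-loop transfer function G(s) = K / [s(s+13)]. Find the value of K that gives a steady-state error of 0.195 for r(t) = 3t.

G(s) has one factor of s in the denominator, so the system is type 1.
K_v = lim_{s→0} s·G(s) = K / (13) = (1/13)·K.
e_ss = 3/K_v = 0.195 ⇒ K_v = 200/13 ⇒ K = (200/13)/(1/13) = 200.

200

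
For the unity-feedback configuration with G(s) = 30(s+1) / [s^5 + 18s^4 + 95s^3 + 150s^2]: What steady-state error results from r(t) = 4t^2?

The denominator has no term below 150s^2 — 2 poles at s=0, type 2.
K_a = lim_{s→0} s^2·G(s) = 30·1 / 150 = 0.2.
r(t) = 4t^2 gives R(s) = 8/s^3.
e_ss = 8/K_a = 8/0.2 = 40.

40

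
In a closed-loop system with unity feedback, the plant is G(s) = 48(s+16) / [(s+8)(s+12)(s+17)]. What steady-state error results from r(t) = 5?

3.4

The open loop has no poles at the origin → type 0 system.
K_p = lim_{s→0} G(s) = 48·16 / (8·12·17) = 8/17.
e_ss = 5/(1 + K_p) = 5/(25/17) = 3.4.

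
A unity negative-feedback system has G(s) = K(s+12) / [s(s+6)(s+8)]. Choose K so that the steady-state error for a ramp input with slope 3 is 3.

System type = 1 (one pole at s=0).
K_v = lim_{s→0} s·G(s) = K·12 / (6·8) = 0.25·K.
e_ss = 3/K_v = 3 ⇒ K_v = 1 ⇒ K = 1/0.25 = 4.

4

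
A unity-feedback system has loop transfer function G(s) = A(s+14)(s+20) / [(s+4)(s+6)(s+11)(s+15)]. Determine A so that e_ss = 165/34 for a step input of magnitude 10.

15

The open loop has no poles at the origin → type 0 system.
K_p = lim_{s→0} G(s) = A·14·20 / (4·6·11·15) = (7/99)·A.
e_ss = 10/(1 + K_p) = 165/34 ⇒ 1 + (7/99)·A = 68/33 ⇒ A = 15.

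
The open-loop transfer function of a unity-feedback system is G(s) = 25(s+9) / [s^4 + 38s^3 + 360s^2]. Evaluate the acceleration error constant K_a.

Lowest-order denominator term is 360s^2, so the open loop has 2 poles at the origin → type 2 system.
K_a = lim_{s→0} s^2·G(s) = 25·9 / 360 = 0.625.

0.625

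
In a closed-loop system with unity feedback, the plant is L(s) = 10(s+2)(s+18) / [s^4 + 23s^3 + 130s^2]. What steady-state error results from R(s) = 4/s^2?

The denominator has no term below 130s^2 — 2 poles at s=0, type 2.
K_v = ∞ for a type-2 system; e_ss to a ramp is zero.

0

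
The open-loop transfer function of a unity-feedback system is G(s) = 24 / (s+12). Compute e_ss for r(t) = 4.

4/3

G(s) has no factors of s in the denominator, so the system is type 0.
K_p = lim_{s→0} G(s) = 24 / (12) = 2.
e_ss = 4/(1 + K_p) = 4/3.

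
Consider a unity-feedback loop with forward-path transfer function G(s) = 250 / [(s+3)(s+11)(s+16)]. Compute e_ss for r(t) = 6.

System type = 0 (no poles at s=0).
K_p = lim_{s→0} G(s) = 250 / (3·11·16) = 125/264.
e_ss = 6/(1 + K_p) = 6/(389/264) = 1584/389.

1584/389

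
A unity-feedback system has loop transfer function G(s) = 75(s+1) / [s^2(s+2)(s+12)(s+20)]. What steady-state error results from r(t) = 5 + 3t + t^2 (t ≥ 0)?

12.8

System type = 2 (two poles at s=0). Treating each term separately:
  • 5: tracked with zero error.
  • 3t: tracked with zero error.
  • t^2: e_ss = 2/K_a with K_a=5/32 → 12.8.
Total e_ss = 12.8.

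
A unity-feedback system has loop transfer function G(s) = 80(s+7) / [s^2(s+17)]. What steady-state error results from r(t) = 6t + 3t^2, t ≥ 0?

51/280

The open loop has two poles at the origin → type 2 system. By superposition:
  • 6t: tracked with zero error.
  • 3t^2: e_ss = 6/K_a with K_a=560/17 → 51/280.
Total e_ss = 51/280.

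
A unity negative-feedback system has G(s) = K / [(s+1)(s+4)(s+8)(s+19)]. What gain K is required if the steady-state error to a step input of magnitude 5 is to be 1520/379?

150

G(s) has no factors of s in the denominator, so the system is type 0.
K_p = lim_{s→0} G(s) = K / (1·4·8·19) = (1/608)·K.
e_ss = 5/(1 + K_p) = 1520/379 ⇒ 1 + (1/608)·K = 379/304 ⇒ K = 150.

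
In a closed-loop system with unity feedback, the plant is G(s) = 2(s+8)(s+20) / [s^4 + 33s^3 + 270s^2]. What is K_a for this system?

32/27

Lowest-order denominator term is 270s^2, so the open loop has 2 poles at the origin → type 2 system.
K_a = lim_{s→0} s^2·G(s) = 2·8·20 / 270 = 32/27.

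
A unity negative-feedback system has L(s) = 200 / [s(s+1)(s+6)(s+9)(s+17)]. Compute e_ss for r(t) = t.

4.59

One free integrator in L(s): this is a type 1 system.
K_v = lim_{s→0} s·L(s) = 200 / (1·6·9·17) = 100/459.
e_ss = 1/K_v = 1/(100/459) = 4.59.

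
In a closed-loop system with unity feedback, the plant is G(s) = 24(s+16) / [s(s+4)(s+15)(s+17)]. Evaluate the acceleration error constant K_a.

0

The open loop has one pole at the origin → type 1 system.
K_a = lim_{s→0} s^2·G(s) = 0 (the extra factor of s kills the finite limit).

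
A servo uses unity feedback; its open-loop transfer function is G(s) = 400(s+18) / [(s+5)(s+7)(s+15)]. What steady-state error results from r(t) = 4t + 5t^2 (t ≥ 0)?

G(s) has no factors of s in the denominator, so the system is type 0. Treating each term separately:
  • 4t: a type-0 system cannot track it, e_ss → ∞.
  • 5t^2: a type-0 system cannot track it, e_ss → ∞.
The unbounded component dominates.

infinity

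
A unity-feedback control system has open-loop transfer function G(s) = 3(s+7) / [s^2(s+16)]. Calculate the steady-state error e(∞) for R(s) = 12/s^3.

64/7

The open loop has two poles at the origin → type 2 system.
K_a = lim_{s→0} s^2·G(s) = 3·7 / (16) = 1.3125.
r(t) = 6t^2 gives R(s) = 12/s^3.
e_ss = 12/K_a = 12/1.3125 = 64/7.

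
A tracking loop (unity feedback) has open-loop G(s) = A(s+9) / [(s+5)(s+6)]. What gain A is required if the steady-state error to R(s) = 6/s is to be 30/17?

8

System type = 0 (no poles at s=0).
K_p = lim_{s→0} G(s) = A·9 / (5·6) = 0.3·A.
e_ss = 6/(1 + K_p) = 30/17 ⇒ 1 + 0.3·A = 3.4 ⇒ A = 8.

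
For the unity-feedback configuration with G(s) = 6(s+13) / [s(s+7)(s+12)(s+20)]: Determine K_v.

13/280

G(s) has one factor of s in the denominator, so the system is type 1.
K_v = lim_{s→0} s·G(s) = 6·13 / (7·12·20) = 13/280.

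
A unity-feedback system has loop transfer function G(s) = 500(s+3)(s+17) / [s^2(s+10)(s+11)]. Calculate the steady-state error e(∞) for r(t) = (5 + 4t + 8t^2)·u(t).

88/1275

The open loop has two poles at the origin → type 2 system. By superposition:
  • 5: tracked with zero error.
  • 4t: tracked with zero error.
  • 8t^2: e_ss = 16/K_a with K_a=2550/11 → 88/1275.
Total e_ss = 88/1275.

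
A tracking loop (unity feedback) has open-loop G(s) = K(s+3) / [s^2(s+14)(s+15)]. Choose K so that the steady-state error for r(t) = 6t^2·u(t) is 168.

The open loop has two poles at the origin → type 2 system.
K_a = lim_{s→0} s^2·G(s) = K·3 / (14·15) = (1/70)·K.
e_ss = 12/K_a = 168 ⇒ K_a = 1/14 ⇒ K = (1/14)/(1/70) = 5.

5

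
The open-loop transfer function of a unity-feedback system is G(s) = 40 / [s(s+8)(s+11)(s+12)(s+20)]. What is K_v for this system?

1/528

One free integrator in G(s): this is a type 1 system.
K_v = lim_{s→0} s·G(s) = 40 / (8·11·12·20) = 1/528.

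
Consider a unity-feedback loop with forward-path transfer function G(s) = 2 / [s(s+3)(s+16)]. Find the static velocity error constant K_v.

System type = 1 (one pole at s=0).
K_v = lim_{s→0} s·G(s) = 2 / (3·16) = 1/24.

1/24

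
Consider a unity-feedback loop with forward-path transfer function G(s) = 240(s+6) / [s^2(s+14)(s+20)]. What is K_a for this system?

The open loop has two poles at the origin → type 2 system.
K_a = lim_{s→0} s^2·G(s) = 240·6 / (14·20) = 36/7.

36/7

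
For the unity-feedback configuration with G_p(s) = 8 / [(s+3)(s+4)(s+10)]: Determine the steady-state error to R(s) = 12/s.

11.25

The open loop has no poles at the origin → type 0 system.
K_p = lim_{s→0} G_p(s) = 8 / (3·4·10) = 1/15.
e_ss = 12/(1 + K_p) = 12/(16/15) = 11.25.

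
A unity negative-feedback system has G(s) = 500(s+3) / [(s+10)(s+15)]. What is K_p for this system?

10

System type = 0 (no poles at s=0).
K_p = lim_{s→0} G(s) = 500·3 / (10·15) = 10.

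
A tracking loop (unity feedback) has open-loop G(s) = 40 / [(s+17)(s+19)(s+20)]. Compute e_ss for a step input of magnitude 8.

2584/325

G(s) has no factors of s in the denominator, so the system is type 0.
K_p = lim_{s→0} G(s) = 40 / (17·19·20) = 2/323.
e_ss = 8/(1 + K_p) = 8/(325/323) = 2584/325.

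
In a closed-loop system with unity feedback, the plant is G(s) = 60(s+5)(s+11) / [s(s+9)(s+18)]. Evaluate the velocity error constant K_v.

One free integrator in G(s): this is a type 1 system.
K_v = lim_{s→0} s·G(s) = 60·5·11 / (9·18) = 550/27.

550/27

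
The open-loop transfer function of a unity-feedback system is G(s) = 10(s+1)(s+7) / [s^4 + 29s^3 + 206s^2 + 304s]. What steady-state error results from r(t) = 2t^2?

The denominator has no term below 304s — 1 pole at s=0, type 1.
For a type-1 system K_a = 0, so e_ss to a parabolic input is unbounded.

infinity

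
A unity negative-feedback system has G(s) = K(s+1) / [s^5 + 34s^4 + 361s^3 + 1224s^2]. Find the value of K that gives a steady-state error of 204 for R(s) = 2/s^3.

12

Factoring s^2 from the denominator leaves a polynomial with constant term 1224, so the system is type 2.
K_a = lim_{s→0} s^2·G(s) = K·1 / 1224 = (1/1224)·K.
e_ss = 2/K_a = 204 ⇒ K_a = 1/102 ⇒ K = (1/102)/(1/1224) = 12.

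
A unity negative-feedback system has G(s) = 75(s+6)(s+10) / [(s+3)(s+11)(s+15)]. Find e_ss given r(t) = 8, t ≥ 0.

88/111

System type = 0 (no poles at s=0).
K_p = lim_{s→0} G(s) = 75·6·10 / (3·11·15) = 100/11.
e_ss = 8/(1 + K_p) = 8/(111/11) = 88/111.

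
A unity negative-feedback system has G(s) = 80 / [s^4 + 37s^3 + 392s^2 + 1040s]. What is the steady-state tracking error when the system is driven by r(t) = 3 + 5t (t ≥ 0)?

Factoring s from the denominator leaves a polynomial with constant term 1040, so the system is type 1. Taking each input component in turn:
  • 3: tracked with zero error.
  • 5t: e_ss = 5/K_v with K_v=1/13 → 65.
Total e_ss = 65.

65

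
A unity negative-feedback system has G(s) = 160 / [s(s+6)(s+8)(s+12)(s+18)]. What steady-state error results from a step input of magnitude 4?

0

One free integrator in G(s): this is a type 1 system.
A type-1 system has K_p = ∞, so it tracks a step input with zero steady-state error.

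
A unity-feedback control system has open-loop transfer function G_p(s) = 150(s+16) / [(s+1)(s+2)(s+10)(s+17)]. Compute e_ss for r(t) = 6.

System type = 0 (no poles at s=0).
K_p = lim_{s→0} G_p(s) = 150·16 / (1·2·10·17) = 120/17.
e_ss = 6/(1 + K_p) = 6/(137/17) = 102/137.

102/137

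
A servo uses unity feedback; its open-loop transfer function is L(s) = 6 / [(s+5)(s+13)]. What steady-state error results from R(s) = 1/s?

65/71

System type = 0 (no poles at s=0).
K_p = lim_{s→0} L(s) = 6 / (5·13) = 6/65.
e_ss = 1/(1 + K_p) = 1/(71/65) = 65/71.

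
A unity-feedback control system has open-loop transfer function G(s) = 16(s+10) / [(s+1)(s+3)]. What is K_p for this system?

160/3

System type = 0 (no poles at s=0).
K_p = lim_{s→0} G(s) = 16·10 / (1·3) = 160/3.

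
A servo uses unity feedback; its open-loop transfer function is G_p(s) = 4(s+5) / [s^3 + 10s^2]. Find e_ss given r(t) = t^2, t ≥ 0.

1

The denominator has no term below 10s^2 — 2 poles at s=0, type 2.
K_a = lim_{s→0} s^2·G_p(s) = 4·5 / 10 = 2.
r(t) = t^2 gives R(s) = 2/s^3.
e_ss = 2/K_a = 2/2 = 1.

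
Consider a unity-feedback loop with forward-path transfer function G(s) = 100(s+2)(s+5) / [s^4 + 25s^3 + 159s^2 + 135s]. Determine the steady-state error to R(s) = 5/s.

0

The denominator has no term below 135s — 1 pole at s=0, type 1.
K_p = ∞ for a type-1 system; e_ss to a step is zero.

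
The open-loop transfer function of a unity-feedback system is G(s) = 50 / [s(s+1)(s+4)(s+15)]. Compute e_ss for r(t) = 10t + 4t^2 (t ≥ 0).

infinity

One free integrator in G(s): this is a type 1 system. Taking each input component in turn:
  • 10t: e_ss = 10/K_v with K_v=5/6 → 12.
  • 4t^2: a type-1 system cannot track it, e_ss → ∞.
The unbounded component dominates.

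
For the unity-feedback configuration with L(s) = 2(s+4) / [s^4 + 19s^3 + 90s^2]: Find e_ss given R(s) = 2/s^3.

22.5

Factoring s^2 from the denominator leaves a polynomial with constant term 90, so the system is type 2.
K_a = lim_{s→0} s^2·L(s) = 2·4 / 90 = 4/45.
r(t) = t^2 gives R(s) = 2/s^3.
e_ss = 2/K_a = 2/(4/45) = 22.5.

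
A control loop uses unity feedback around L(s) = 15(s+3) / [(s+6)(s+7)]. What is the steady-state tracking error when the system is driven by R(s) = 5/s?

No free integrators in L(s): this is a type 0 system.
K_p = lim_{s→0} L(s) = 15·3 / (6·7) = 15/14.
e_ss = 5/(1 + K_p) = 5/(29/14) = 70/29.

70/29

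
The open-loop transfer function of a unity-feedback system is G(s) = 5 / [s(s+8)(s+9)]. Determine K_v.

5/72

System type = 1 (one pole at s=0).
K_v = lim_{s→0} s·G(s) = 5 / (8·9) = 5/72.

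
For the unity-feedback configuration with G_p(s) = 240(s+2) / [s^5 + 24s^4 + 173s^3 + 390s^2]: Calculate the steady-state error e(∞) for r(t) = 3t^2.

4.875

The denominator has no term below 390s^2 — 2 poles at s=0, type 2.
K_a = lim_{s→0} s^2·G_p(s) = 240·2 / 390 = 16/13.
r(t) = 3t^2 gives R(s) = 6/s^3.
e_ss = 6/K_a = 6/(16/13) = 4.875.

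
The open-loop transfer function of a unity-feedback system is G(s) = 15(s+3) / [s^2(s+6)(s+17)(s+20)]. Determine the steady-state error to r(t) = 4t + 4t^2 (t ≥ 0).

1088/3

Two free integrators in G(s): this is a type 2 system. By superposition:
  • 4t: tracked with zero error.
  • 4t^2: e_ss = 8/K_a with K_a=3/136 → 1088/3.
Total e_ss = 1088/3.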